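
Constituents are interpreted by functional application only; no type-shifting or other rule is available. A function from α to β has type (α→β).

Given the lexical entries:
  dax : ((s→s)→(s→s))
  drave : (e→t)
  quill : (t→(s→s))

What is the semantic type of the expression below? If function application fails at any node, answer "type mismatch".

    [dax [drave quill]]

At [drave quill]: neither (e→t) nor (t→(s→s)) can take the other as argument; the node is ill-typed.

type mismatch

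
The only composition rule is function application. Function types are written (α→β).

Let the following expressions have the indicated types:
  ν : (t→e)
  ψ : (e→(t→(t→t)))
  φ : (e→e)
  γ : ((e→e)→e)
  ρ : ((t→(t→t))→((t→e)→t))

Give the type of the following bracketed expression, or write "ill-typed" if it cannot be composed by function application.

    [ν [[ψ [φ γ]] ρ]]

[φ γ]: ((e→e)→e) applied to (e→e) yields e.
[ψ [φ γ]]: (e→(t→(t→t))) applied to e yields (t→(t→t)).
[[ψ [φ γ]] ρ]: ((t→(t→t))→((t→e)→t)) applied to (t→(t→t)) yields ((t→e)→t).
[ν [[ψ [φ γ]] ρ]]: ((t→e)→t) applied to (t→e) yields t.

t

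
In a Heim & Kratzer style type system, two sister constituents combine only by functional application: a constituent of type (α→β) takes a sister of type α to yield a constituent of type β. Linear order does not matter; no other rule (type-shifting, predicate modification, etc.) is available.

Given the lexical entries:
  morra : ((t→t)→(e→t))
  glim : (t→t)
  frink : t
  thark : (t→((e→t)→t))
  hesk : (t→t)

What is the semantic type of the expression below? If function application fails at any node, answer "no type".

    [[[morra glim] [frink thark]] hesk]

[morra glim] — morra of type ((t→t)→(e→t)) combines with glim of type (t→t): type (e→t).
[frink thark] — thark of type (t→((e→t)→t)) combines with frink of type t: type ((e→t)→t).
[[morra glim] [frink thark]] — [frink thark] of type ((e→t)→t) combines with [morra glim] of type (e→t): type t.
[[[morra glim] [frink thark]] hesk] — hesk of type (t→t) combines with [[morra glim] [frink thark]] of type t: type t.

t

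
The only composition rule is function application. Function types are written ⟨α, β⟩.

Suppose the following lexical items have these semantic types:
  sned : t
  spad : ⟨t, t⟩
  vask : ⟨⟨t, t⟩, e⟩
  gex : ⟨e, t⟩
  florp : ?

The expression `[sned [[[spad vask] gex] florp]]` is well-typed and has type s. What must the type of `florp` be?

⟨t, ⟨t, s⟩⟩

At [sned [[[spad vask] gex] florp]] (required: s): sned is t, which is not a function with range s; hence [[[spad vask] gex] florp] is the functor — type ⟨t, s⟩.
At [[[spad vask] gex] florp] (required: ⟨t, s⟩): [[spad vask] gex] is t, which is not a function with range ⟨t, s⟩; hence florp is the functor — type ⟨t, ⟨t, s⟩⟩.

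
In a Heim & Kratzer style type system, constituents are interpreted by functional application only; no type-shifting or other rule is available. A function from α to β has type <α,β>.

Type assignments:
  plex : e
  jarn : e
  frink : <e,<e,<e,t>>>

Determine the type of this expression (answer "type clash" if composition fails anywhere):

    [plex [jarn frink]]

<e,t>

[jarn frink] — frink of type <e,<e,<e,t>>> combines with jarn of type e: type <e,<e,t>>.
[plex [jarn frink]] — [jarn frink] of type <e,<e,t>> combines with plex of type e: type <e,t>.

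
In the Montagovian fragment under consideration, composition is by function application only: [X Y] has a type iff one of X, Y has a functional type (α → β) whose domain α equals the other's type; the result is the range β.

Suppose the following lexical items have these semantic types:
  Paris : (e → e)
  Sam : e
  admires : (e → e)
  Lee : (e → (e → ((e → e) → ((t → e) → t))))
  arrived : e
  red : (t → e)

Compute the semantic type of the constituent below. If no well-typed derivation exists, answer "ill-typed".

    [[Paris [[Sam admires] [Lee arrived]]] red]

t

[Sam admires]: (e → e) applied to e yields e.
[Lee arrived]: (e → (e → ((e → e) → ((t → e) → t)))) applied to e yields (e → ((e → e) → ((t → e) → t))).
[[Sam admires] [Lee arrived]]: (e → ((e → e) → ((t → e) → t))) applied to e yields ((e → e) → ((t → e) → t)).
[Paris [[Sam admires] [Lee arrived]]]: ((e → e) → ((t → e) → t)) applied to (e → e) yields ((t → e) → t).
[[Paris [[Sam admires] [Lee arrived]]] red]: ((t → e) → t) applied to (t → e) yields t.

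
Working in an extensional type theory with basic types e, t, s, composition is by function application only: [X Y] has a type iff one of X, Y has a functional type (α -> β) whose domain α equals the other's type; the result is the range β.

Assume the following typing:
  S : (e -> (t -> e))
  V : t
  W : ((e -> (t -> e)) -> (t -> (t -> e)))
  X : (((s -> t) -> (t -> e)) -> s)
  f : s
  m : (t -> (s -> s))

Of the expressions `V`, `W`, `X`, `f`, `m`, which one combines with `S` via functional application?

V : t — no; S wants e, and V wants nothing (atomic).
W — combines: W : ((e -> (t -> e)) -> (t -> (t -> e))) takes S : (e -> (t -> e)) as argument, giving (t -> (t -> e)).
X : (((s -> t) -> (t -> e)) -> s) — no; S wants e, and X wants ((s -> t) -> (t -> e)).
f : s — no; S wants e, and f wants nothing (atomic).
m : (t -> (s -> s)) — no; S wants e, and m wants t.

W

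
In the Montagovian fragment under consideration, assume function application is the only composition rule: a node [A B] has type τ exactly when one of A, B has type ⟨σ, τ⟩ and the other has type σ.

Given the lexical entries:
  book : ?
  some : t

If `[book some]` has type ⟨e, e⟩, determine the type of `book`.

⟨t, ⟨e, e⟩⟩

[book some] must have type ⟨e, e⟩. The sister some has type t; that is not a function onto ⟨e, e⟩, so book must be the functor, of type ⟨t, ⟨e, e⟩⟩.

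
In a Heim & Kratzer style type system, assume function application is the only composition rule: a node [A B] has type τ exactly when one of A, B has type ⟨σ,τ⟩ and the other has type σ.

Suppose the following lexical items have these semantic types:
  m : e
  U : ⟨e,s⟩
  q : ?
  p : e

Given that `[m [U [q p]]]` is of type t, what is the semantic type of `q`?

[m [U [q p]]] is required to be t. m : e cannot yield t as functor, so [U [q p]] : ⟨e,t⟩.
[U [q p]] is required to be ⟨e,t⟩. U : ⟨e,s⟩ cannot yield ⟨e,t⟩ as functor, so [q p] : ⟨⟨e,s⟩,⟨e,t⟩⟩.
[q p] is required to be ⟨⟨e,s⟩,⟨e,t⟩⟩. p : e cannot yield ⟨⟨e,s⟩,⟨e,t⟩⟩ as functor, so q : ⟨e,⟨⟨e,s⟩,⟨e,t⟩⟩⟩.

⟨e,⟨⟨e,s⟩,⟨e,t⟩⟩⟩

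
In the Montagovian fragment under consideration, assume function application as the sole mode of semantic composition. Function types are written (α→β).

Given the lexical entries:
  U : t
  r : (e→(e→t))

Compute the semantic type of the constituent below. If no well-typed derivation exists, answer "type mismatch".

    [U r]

At [U r]: neither t nor (e→(e→t)) can take the other as argument; the node is ill-typed.

type mismatch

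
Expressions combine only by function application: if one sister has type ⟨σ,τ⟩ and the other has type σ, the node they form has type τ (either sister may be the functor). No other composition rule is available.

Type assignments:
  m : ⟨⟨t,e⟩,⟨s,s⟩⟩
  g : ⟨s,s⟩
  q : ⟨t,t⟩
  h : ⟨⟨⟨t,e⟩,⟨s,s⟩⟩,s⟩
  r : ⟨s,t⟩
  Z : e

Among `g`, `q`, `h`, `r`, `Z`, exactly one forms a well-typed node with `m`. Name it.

g : ⟨s,s⟩ — no; m wants ⟨t,e⟩, and g wants s.
q : ⟨t,t⟩ — no; m wants ⟨t,e⟩, and q wants t.
h — combines: h : ⟨⟨⟨t,e⟩,⟨s,s⟩⟩,s⟩ takes m : ⟨⟨t,e⟩,⟨s,s⟩⟩ as argument, giving s.
r : ⟨s,t⟩ — no; m wants ⟨t,e⟩, and r wants s.
Z : e — no; m wants ⟨t,e⟩, and Z wants nothing (atomic).

h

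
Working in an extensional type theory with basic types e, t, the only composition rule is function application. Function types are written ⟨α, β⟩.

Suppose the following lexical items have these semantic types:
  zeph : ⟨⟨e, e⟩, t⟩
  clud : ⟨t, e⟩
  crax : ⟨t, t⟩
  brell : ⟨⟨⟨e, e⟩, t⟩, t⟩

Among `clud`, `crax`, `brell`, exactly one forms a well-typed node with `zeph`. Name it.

clud : ⟨t, e⟩ — no; zeph wants ⟨e, e⟩, and clud wants t.
crax : ⟨t, t⟩ — no; zeph wants ⟨e, e⟩, and crax wants t.
brell — combines: brell : ⟨⟨⟨e, e⟩, t⟩, t⟩ takes zeph : ⟨⟨e, e⟩, t⟩ as argument, giving t.

brell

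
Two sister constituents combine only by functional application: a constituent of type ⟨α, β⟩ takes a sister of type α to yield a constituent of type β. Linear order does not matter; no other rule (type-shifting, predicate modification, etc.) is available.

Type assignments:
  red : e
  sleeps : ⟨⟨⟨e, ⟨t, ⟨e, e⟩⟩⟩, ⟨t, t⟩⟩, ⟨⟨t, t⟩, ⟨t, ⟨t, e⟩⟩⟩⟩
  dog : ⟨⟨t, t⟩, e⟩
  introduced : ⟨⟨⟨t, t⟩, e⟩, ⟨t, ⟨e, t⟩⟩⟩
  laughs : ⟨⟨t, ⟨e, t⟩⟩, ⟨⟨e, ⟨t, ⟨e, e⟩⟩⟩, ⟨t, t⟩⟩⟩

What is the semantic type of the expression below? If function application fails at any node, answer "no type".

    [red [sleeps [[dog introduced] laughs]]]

no type

[dog introduced]: introduced is ⟨⟨⟨t, t⟩, e⟩, ⟨t, ⟨e, t⟩⟩⟩, dog is ⟨⟨t, t⟩, e⟩; result ⟨t, ⟨e, t⟩⟩.
[[dog introduced] laughs]: laughs is ⟨⟨t, ⟨e, t⟩⟩, ⟨⟨e, ⟨t, ⟨e, e⟩⟩⟩, ⟨t, t⟩⟩⟩, [dog introduced] is ⟨t, ⟨e, t⟩⟩; result ⟨⟨e, ⟨t, ⟨e, e⟩⟩⟩, ⟨t, t⟩⟩.
[sleeps [[dog introduced] laughs]]: sleeps is ⟨⟨⟨e, ⟨t, ⟨e, e⟩⟩⟩, ⟨t, t⟩⟩, ⟨⟨t, t⟩, ⟨t, ⟨t, e⟩⟩⟩⟩, [[dog introduced] laughs] is ⟨⟨e, ⟨t, ⟨e, e⟩⟩⟩, ⟨t, t⟩⟩; result ⟨⟨t, t⟩, ⟨t, ⟨t, e⟩⟩⟩.
[red [sleeps [[dog introduced] laughs]]]: e and ⟨⟨t, t⟩, ⟨t, ⟨t, e⟩⟩⟩ cannot combine by function application — type clash.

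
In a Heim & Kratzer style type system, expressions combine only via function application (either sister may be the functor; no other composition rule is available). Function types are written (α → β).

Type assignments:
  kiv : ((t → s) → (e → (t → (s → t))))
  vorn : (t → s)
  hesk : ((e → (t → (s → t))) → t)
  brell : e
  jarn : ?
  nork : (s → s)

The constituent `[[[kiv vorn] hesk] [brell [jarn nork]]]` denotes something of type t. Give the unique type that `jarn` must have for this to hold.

((s → s) → (e → (t → t)))

[[[kiv vorn] hesk] [brell [jarn nork]]] is required to be t. [[kiv vorn] hesk] : t cannot yield t as functor, so [brell [jarn nork]] : (t → t).
[brell [jarn nork]] is required to be (t → t). brell : e cannot yield (t → t) as functor, so [jarn nork] : (e → (t → t)).
[jarn nork] is required to be (e → (t → t)). nork : (s → s) cannot yield (e → (t → t)) as functor, so jarn : ((s → s) → (e → (t → t))).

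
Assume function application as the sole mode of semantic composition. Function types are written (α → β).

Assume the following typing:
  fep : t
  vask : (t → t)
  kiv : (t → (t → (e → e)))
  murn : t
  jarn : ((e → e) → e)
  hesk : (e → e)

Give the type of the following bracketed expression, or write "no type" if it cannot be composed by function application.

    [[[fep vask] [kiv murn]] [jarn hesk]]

At [fep vask], vask : (t → t) takes fep : t, giving t.
At [kiv murn], kiv : (t → (t → (e → e))) takes murn : t, giving (t → (e → e)).
At [[fep vask] [kiv murn]], [kiv murn] : (t → (e → e)) takes [fep vask] : t, giving (e → e).
At [jarn hesk], jarn : ((e → e) → e) takes hesk : (e → e), giving e.
At [[[fep vask] [kiv murn]] [jarn hesk]], [[fep vask] [kiv murn]] : (e → e) takes [jarn hesk] : e, giving e.

e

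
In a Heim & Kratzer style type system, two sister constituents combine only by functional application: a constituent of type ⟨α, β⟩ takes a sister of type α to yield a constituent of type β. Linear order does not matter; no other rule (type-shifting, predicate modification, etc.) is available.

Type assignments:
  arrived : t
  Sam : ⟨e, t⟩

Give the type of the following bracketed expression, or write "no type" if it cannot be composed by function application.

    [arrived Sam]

no type

At [arrived Sam]: neither t nor ⟨e, t⟩ can take the other as argument; the node is ill-typed.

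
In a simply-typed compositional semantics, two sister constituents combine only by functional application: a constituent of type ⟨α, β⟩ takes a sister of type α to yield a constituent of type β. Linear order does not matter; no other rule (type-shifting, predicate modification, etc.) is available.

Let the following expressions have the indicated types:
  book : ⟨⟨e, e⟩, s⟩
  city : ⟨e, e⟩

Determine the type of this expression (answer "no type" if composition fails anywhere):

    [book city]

[book city] — book of type ⟨⟨e, e⟩, s⟩ combines with city of type ⟨e, e⟩: type s.

s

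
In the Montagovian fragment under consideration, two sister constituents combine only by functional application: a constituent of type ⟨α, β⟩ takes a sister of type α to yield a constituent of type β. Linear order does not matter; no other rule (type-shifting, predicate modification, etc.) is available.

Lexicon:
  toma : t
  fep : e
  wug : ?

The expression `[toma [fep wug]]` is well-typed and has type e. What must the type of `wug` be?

⟨e, ⟨t, e⟩⟩

At [toma [fep wug]] (required: e): toma is t, which is not a function with range e; hence [fep wug] is the functor — type ⟨t, e⟩.
At [fep wug] (required: ⟨t, e⟩): fep is e, which is not a function with range ⟨t, e⟩; hence wug is the functor — type ⟨e, ⟨t, e⟩⟩.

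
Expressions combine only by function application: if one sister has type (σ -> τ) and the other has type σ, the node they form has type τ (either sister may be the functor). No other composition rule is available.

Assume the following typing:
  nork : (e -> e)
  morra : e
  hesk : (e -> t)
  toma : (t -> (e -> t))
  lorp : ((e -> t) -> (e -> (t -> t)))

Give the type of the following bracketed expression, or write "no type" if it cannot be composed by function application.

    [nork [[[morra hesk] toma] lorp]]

[morra hesk]: (e -> t) applied to e yields t.
[[morra hesk] toma]: (t -> (e -> t)) applied to t yields (e -> t).
[[[morra hesk] toma] lorp]: ((e -> t) -> (e -> (t -> t))) applied to (e -> t) yields (e -> (t -> t)).
[nork [[[morra hesk] toma] lorp]]: (e -> e) with (e -> (t -> t)) — neither is a function whose domain matches the other; composition fails here.

no type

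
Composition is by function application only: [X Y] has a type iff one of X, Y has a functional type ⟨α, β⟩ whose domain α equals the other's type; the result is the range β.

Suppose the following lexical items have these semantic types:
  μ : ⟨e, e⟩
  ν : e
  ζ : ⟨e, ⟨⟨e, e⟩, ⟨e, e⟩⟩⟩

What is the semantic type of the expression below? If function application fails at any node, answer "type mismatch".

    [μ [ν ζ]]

At [ν ζ], ζ : ⟨e, ⟨⟨e, e⟩, ⟨e, e⟩⟩⟩ takes ν : e, giving ⟨⟨e, e⟩, ⟨e, e⟩⟩.
At [μ [ν ζ]], [ν ζ] : ⟨⟨e, e⟩, ⟨e, e⟩⟩ takes μ : ⟨e, e⟩, giving ⟨e, e⟩.

⟨e, e⟩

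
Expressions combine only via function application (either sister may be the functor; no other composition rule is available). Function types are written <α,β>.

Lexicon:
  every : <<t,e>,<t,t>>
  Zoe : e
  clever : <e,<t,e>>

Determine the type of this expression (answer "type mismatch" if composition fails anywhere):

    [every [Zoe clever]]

[Zoe clever] — clever of type <e,<t,e>> combines with Zoe of type e: type <t,e>.
[every [Zoe clever]] — every of type <<t,e>,<t,t>> combines with [Zoe clever] of type <t,e>: type <t,t>.

<t,t>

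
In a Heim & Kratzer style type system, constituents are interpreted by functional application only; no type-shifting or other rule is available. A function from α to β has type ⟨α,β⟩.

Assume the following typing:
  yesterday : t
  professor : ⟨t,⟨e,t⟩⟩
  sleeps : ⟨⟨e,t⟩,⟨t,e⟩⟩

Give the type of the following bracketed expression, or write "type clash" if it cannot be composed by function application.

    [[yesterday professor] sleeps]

⟨t,e⟩

[yesterday professor]: ⟨t,⟨e,t⟩⟩ applied to t yields ⟨e,t⟩.
[[yesterday professor] sleeps]: ⟨⟨e,t⟩,⟨t,e⟩⟩ applied to ⟨e,t⟩ yields ⟨t,e⟩.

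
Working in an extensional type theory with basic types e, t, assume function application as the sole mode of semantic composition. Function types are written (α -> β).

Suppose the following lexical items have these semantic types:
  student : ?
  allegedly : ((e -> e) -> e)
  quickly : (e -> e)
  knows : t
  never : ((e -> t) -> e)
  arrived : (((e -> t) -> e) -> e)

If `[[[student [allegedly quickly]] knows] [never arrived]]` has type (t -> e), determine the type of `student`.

At [[[student [allegedly quickly]] knows] [never arrived]] (required: (t -> e)): [never arrived] is e, which is not a function with range (t -> e); hence [[student [allegedly quickly]] knows] is the functor — type (e -> (t -> e)).
At [[student [allegedly quickly]] knows] (required: (e -> (t -> e))): knows is t, which is not a function with range (e -> (t -> e)); hence [student [allegedly quickly]] is the functor — type (t -> (e -> (t -> e))).
At [student [allegedly quickly]] (required: (t -> (e -> (t -> e)))): [allegedly quickly] is e, which is not a function with range (t -> (e -> (t -> e))); hence student is the functor — type (e -> (t -> (e -> (t -> e)))).

(e -> (t -> (e -> (t -> e))))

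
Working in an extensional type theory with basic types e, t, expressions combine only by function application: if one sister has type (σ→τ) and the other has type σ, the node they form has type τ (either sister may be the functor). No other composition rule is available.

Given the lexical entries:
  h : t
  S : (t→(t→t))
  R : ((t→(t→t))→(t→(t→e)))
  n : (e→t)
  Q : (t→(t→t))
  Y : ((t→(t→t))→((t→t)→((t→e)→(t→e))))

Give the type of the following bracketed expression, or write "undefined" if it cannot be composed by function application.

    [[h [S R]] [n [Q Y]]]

[S R]: functor R : ((t→(t→t))→(t→(t→e))), argument S : (t→(t→t)); result (t→(t→e)).
[h [S R]]: functor [S R] : (t→(t→e)), argument h : t; result (t→e).
[Q Y]: functor Y : ((t→(t→t))→((t→t)→((t→e)→(t→e)))), argument Q : (t→(t→t)); result ((t→t)→((t→e)→(t→e))).
At [n [Q Y]]: neither (e→t) nor ((t→t)→((t→e)→(t→e))) can take the other as argument; the node is ill-typed.

undefined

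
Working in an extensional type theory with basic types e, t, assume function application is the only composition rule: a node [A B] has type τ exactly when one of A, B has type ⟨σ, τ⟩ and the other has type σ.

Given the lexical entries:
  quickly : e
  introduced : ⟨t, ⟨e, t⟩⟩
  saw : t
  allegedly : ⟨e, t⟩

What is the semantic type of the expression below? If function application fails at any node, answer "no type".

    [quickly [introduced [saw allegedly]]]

[saw allegedly]: t and ⟨e, t⟩ cannot combine by function application — type clash.

no type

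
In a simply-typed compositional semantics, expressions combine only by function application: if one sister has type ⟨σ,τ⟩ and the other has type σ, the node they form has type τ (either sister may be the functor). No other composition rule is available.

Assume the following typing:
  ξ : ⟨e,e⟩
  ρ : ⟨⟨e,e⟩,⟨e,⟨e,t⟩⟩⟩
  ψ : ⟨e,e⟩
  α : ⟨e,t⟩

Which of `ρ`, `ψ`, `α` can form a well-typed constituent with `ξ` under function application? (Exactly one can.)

ρ

ρ — combines: ρ : ⟨⟨e,e⟩,⟨e,⟨e,t⟩⟩⟩ takes ξ : ⟨e,e⟩ as argument, giving ⟨e,⟨e,t⟩⟩.
ψ : ⟨e,e⟩ — does not combine with ξ.
α : ⟨e,t⟩ — does not combine with ξ.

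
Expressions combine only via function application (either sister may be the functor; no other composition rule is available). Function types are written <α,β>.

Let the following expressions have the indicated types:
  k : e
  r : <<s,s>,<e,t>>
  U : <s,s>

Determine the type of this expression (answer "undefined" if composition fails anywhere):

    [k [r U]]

At [r U], r : <<s,s>,<e,t>> takes U : <s,s>, giving <e,t>.
At [k [r U]], [r U] : <e,t> takes k : e, giving t.

t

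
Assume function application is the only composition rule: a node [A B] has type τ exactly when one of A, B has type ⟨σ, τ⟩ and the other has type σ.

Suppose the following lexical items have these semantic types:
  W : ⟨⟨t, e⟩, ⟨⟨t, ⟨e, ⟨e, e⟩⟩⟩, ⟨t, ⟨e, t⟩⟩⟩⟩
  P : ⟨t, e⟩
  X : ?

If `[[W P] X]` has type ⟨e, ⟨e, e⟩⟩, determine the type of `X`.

[[W P] X] must have type ⟨e, ⟨e, e⟩⟩. The sister [W P] has type ⟨⟨t, ⟨e, ⟨e, e⟩⟩⟩, ⟨t, ⟨e, t⟩⟩⟩; that is not a function onto ⟨e, ⟨e, e⟩⟩, so X must be the functor, of type ⟨⟨⟨t, ⟨e, ⟨e, e⟩⟩⟩, ⟨t, ⟨e, t⟩⟩⟩, ⟨e, ⟨e, e⟩⟩⟩.

⟨⟨⟨t, ⟨e, ⟨e, e⟩⟩⟩, ⟨t, ⟨e, t⟩⟩⟩, ⟨e, ⟨e, e⟩⟩⟩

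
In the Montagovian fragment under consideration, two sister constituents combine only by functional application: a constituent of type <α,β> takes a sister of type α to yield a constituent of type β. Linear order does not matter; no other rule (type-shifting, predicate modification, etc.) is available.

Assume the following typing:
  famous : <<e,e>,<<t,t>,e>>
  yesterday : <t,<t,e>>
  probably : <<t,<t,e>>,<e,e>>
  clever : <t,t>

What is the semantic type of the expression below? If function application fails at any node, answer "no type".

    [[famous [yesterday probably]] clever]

e

[yesterday probably] — probably of type <<t,<t,e>>,<e,e>> combines with yesterday of type <t,<t,e>>: type <e,e>.
[famous [yesterday probably]] — famous of type <<e,e>,<<t,t>,e>> combines with [yesterday probably] of type <e,e>: type <<t,t>,e>.
[[famous [yesterday probably]] clever] — [famous [yesterday probably]] of type <<t,t>,e> combines with clever of type <t,t>: type e.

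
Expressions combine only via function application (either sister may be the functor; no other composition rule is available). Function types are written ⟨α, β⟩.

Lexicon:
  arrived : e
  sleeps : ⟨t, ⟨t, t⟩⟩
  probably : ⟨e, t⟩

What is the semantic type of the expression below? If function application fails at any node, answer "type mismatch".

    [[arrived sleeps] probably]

[arrived sleeps]: e and ⟨t, ⟨t, t⟩⟩ cannot combine by function application — type clash.

type mismatch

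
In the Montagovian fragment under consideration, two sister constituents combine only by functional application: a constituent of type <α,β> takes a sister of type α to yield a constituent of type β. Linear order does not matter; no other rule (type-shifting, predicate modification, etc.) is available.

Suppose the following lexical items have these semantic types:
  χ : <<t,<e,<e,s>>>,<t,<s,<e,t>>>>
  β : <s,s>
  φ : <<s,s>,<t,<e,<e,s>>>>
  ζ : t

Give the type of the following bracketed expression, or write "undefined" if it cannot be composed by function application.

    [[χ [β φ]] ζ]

<s,<e,t>>

[β φ]: φ is <<s,s>,<t,<e,<e,s>>>>, β is <s,s>; result <t,<e,<e,s>>>.
[χ [β φ]]: χ is <<t,<e,<e,s>>>,<t,<s,<e,t>>>>, [β φ] is <t,<e,<e,s>>>; result <t,<s,<e,t>>>.
[[χ [β φ]] ζ]: [χ [β φ]] is <t,<s,<e,t>>>, ζ is t; result <s,<e,t>>.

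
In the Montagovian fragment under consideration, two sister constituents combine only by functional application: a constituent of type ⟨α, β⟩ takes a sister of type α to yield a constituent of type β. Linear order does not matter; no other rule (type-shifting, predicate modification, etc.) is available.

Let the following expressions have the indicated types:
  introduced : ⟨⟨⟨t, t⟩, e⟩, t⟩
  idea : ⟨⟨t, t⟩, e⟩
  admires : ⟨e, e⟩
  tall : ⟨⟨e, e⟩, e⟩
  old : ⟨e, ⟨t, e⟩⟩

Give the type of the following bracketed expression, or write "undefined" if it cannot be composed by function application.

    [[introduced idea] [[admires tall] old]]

At [introduced idea], introduced : ⟨⟨⟨t, t⟩, e⟩, t⟩ takes idea : ⟨⟨t, t⟩, e⟩, giving t.
At [admires tall], tall : ⟨⟨e, e⟩, e⟩ takes admires : ⟨e, e⟩, giving e.
At [[admires tall] old], old : ⟨e, ⟨t, e⟩⟩ takes [admires tall] : e, giving ⟨t, e⟩.
At [[introduced idea] [[admires tall] old]], [[admires tall] old] : ⟨t, e⟩ takes [introduced idea] : t, giving e.

e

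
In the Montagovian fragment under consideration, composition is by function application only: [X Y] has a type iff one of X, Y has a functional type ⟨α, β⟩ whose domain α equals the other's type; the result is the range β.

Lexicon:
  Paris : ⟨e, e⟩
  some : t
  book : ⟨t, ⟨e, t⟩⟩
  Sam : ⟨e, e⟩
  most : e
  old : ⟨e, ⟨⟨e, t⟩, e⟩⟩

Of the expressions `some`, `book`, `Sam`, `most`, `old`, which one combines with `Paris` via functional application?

some : t — no; Paris wants e, and some wants nothing (atomic).
book : ⟨t, ⟨e, t⟩⟩ — no; Paris wants e, and book wants t.
Sam : ⟨e, e⟩ — no; Paris wants e, and Sam wants e.
most — combines: Paris : ⟨e, e⟩ takes most : e as argument, giving e.
old : ⟨e, ⟨⟨e, t⟩, e⟩⟩ — no; Paris wants e, and old wants e.

most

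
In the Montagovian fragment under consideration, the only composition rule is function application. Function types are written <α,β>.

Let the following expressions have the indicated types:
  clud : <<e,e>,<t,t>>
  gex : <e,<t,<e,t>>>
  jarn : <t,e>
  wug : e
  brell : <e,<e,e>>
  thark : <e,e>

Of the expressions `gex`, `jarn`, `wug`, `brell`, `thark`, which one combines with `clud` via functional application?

thark

gex : <e,<t,<e,t>>> — does not combine with clud.
jarn : <t,e> — does not combine with clud.
wug : e — does not combine with clud.
brell : <e,<e,e>> — does not combine with clud.
thark — combines: clud : <<e,e>,<t,t>> takes thark : <e,e> as argument, giving <t,t>.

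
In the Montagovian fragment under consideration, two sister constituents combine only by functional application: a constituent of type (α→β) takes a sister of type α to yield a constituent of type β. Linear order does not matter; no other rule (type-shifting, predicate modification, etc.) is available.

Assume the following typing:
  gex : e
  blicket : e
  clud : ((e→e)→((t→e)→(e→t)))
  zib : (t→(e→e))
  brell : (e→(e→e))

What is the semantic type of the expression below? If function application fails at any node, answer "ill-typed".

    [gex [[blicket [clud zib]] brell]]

At [clud zib]: neither ((e→e)→((t→e)→(e→t))) nor (t→(e→e)) can take the other as argument; the node is ill-typed.

ill-typed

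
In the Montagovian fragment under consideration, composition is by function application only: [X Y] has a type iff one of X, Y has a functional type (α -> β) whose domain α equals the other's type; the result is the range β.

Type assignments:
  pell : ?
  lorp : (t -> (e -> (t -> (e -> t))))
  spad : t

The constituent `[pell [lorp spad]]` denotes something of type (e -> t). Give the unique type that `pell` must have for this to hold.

For [pell [lorp spad]] to have type (e -> t) with [lorp spad] of type (e -> (t -> (e -> t))), pell must be the function: pell : ((e -> (t -> (e -> t))) -> (e -> t)).

((e -> (t -> (e -> t))) -> (e -> t))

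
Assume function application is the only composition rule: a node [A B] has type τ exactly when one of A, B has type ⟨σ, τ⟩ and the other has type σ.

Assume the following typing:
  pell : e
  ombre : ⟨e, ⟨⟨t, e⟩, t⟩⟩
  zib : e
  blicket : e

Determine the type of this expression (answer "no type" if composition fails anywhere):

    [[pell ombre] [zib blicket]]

no type

At [pell ombre], ombre : ⟨e, ⟨⟨t, e⟩, t⟩⟩ takes pell : e, giving ⟨⟨t, e⟩, t⟩.
[zib blicket]: e and e cannot combine by function application — type clash.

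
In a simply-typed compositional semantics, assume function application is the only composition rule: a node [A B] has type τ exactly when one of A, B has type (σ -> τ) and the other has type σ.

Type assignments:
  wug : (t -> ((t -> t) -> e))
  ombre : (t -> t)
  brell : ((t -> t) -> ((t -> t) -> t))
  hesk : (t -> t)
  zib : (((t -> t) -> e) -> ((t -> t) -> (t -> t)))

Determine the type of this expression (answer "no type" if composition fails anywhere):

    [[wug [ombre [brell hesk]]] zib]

At [brell hesk], brell : ((t -> t) -> ((t -> t) -> t)) takes hesk : (t -> t), giving ((t -> t) -> t).
At [ombre [brell hesk]], [brell hesk] : ((t -> t) -> t) takes ombre : (t -> t), giving t.
At [wug [ombre [brell hesk]]], wug : (t -> ((t -> t) -> e)) takes [ombre [brell hesk]] : t, giving ((t -> t) -> e).
At [[wug [ombre [brell hesk]]] zib], zib : (((t -> t) -> e) -> ((t -> t) -> (t -> t))) takes [wug [ombre [brell hesk]]] : ((t -> t) -> e), giving ((t -> t) -> (t -> t)).

((t -> t) -> (t -> t))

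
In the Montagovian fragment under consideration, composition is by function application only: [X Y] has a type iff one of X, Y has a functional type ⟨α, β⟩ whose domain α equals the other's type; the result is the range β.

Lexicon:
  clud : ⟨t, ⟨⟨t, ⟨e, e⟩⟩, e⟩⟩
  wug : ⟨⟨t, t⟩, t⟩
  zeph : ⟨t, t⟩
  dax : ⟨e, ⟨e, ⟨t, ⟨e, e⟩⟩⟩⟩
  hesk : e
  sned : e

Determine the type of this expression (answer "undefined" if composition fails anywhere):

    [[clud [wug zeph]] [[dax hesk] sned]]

e

[wug zeph] — wug of type ⟨⟨t, t⟩, t⟩ combines with zeph of type ⟨t, t⟩: type t.
[clud [wug zeph]] — clud of type ⟨t, ⟨⟨t, ⟨e, e⟩⟩, e⟩⟩ combines with [wug zeph] of type t: type ⟨⟨t, ⟨e, e⟩⟩, e⟩.
[dax hesk] — dax of type ⟨e, ⟨e, ⟨t, ⟨e, e⟩⟩⟩⟩ combines with hesk of type e: type ⟨e, ⟨t, ⟨e, e⟩⟩⟩.
[[dax hesk] sned] — [dax hesk] of type ⟨e, ⟨t, ⟨e, e⟩⟩⟩ combines with sned of type e: type ⟨t, ⟨e, e⟩⟩.
[[clud [wug zeph]] [[dax hesk] sned]] — [clud [wug zeph]] of type ⟨⟨t, ⟨e, e⟩⟩, e⟩ combines with [[dax hesk] sned] of type ⟨t, ⟨e, e⟩⟩: type e.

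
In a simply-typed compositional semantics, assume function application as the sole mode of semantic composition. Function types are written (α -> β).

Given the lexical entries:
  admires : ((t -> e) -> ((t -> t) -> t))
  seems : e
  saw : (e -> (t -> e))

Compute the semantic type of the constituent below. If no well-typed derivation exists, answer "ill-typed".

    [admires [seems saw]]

[seems saw] — saw of type (e -> (t -> e)) combines with seems of type e: type (t -> e).
[admires [seems saw]] — admires of type ((t -> e) -> ((t -> t) -> t)) combines with [seems saw] of type (t -> e): type ((t -> t) -> t).

((t -> t) -> t)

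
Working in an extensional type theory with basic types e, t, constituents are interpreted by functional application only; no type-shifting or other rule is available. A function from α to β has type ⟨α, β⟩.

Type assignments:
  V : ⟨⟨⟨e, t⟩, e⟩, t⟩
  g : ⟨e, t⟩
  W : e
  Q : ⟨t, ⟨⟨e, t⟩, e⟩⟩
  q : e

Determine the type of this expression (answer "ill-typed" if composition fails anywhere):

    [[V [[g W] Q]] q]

ill-typed

[g W] — g of type ⟨e, t⟩ combines with W of type e: type t.
[[g W] Q] — Q of type ⟨t, ⟨⟨e, t⟩, e⟩⟩ combines with [g W] of type t: type ⟨⟨e, t⟩, e⟩.
[V [[g W] Q]] — V of type ⟨⟨⟨e, t⟩, e⟩, t⟩ combines with [[g W] Q] of type ⟨⟨e, t⟩, e⟩: type t.
[[V [[g W] Q]] q]: t with e — neither is a function whose domain matches the other; composition fails here.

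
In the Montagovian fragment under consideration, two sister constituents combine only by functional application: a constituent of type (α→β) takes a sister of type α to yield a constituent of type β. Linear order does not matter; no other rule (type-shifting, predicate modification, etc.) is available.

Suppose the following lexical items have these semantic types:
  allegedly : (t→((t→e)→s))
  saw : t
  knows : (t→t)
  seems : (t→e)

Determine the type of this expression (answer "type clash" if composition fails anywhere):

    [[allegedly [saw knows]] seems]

s

[saw knows]: knows is (t→t), saw is t; result t.
[allegedly [saw knows]]: allegedly is (t→((t→e)→s)), [saw knows] is t; result ((t→e)→s).
[[allegedly [saw knows]] seems]: [allegedly [saw knows]] is ((t→e)→s), seems is (t→e); result s.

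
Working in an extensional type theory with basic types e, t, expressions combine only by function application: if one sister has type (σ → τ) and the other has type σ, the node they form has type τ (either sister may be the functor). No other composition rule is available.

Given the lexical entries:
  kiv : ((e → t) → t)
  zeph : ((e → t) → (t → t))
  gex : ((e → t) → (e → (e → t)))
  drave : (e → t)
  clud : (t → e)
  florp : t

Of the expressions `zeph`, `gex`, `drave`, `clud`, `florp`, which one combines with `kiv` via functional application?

drave

zeph : ((e → t) → (t → t)) — no; kiv wants (e → t), and zeph wants (e → t).
gex : ((e → t) → (e → (e → t))) — no; kiv wants (e → t), and gex wants (e → t).
drave — combines: kiv : ((e → t) → t) takes drave : (e → t) as argument, giving t.
clud : (t → e) — no; kiv wants (e → t), and clud wants t.
florp : t — no; kiv wants (e → t), and florp wants nothing (atomic).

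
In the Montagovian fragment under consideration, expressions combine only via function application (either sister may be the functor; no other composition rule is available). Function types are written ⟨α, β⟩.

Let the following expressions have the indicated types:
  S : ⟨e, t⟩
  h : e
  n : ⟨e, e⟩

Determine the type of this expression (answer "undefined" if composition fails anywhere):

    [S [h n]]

[h n]: ⟨e, e⟩ applied to e yields e.
[S [h n]]: ⟨e, t⟩ applied to e yields t.

t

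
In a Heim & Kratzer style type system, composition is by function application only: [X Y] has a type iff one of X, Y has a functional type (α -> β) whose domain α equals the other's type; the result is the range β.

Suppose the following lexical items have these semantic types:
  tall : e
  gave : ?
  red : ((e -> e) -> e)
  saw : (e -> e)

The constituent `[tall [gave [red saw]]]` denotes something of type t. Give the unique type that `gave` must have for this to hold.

(e -> (e -> t))

[tall [gave [red saw]]] must have type t. The sister tall has type e; that is not a function onto t, so [gave [red saw]] must be the functor, of type (e -> t).
[gave [red saw]] must have type (e -> t). The sister [red saw] has type e; that is not a function onto (e -> t), so gave must be the functor, of type (e -> (e -> t)).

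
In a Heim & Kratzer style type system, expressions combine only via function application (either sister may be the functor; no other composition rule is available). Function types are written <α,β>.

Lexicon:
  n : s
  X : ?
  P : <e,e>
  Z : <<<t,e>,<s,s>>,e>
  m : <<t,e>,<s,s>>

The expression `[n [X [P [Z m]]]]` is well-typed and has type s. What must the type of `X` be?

[n [X [P [Z m]]]] must have type s. The sister n has type s; that is not a function onto s, so [X [P [Z m]]] must be the functor, of type <s,s>.
[X [P [Z m]]] must have type <s,s>. The sister [P [Z m]] has type e; that is not a function onto <s,s>, so X must be the functor, of type <e,<s,s>>.

<e,<s,s>>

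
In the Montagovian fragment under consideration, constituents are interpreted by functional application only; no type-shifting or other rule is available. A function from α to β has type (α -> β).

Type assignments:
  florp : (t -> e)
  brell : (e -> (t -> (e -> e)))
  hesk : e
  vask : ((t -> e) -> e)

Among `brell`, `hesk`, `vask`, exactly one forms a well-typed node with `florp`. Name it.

vask

brell : (e -> (t -> (e -> e))) — does not combine with florp.
hesk : e — does not combine with florp.
vask — combines: vask : ((t -> e) -> e) takes florp : (t -> e) as argument, giving e.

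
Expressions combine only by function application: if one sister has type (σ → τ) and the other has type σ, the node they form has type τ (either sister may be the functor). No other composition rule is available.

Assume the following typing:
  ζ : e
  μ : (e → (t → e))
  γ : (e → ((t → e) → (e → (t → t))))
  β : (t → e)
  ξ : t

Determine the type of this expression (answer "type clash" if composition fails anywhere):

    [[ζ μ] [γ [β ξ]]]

(e → (t → t))

[ζ μ]: μ is (e → (t → e)), ζ is e; result (t → e).
[β ξ]: β is (t → e), ξ is t; result e.
[γ [β ξ]]: γ is (e → ((t → e) → (e → (t → t)))), [β ξ] is e; result ((t → e) → (e → (t → t))).
[[ζ μ] [γ [β ξ]]]: [γ [β ξ]] is ((t → e) → (e → (t → t))), [ζ μ] is (t → e); result (e → (t → t)).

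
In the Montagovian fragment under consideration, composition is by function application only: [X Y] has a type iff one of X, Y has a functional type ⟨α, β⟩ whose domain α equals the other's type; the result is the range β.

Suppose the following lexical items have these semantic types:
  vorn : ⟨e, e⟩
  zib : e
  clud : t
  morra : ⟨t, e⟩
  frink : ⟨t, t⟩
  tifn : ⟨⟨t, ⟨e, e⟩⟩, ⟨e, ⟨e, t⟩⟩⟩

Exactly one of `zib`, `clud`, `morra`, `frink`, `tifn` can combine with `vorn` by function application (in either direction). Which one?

zib

zib — combines: vorn : ⟨e, e⟩ takes zib : e as argument, giving e.
clud : t — vorn needs e; clud needs nothing (atomic); neither fits.
morra : ⟨t, e⟩ — vorn needs e; morra needs t; neither fits.
frink : ⟨t, t⟩ — vorn needs e; frink needs t; neither fits.
tifn : ⟨⟨t, ⟨e, e⟩⟩, ⟨e, ⟨e, t⟩⟩⟩ — vorn needs e; tifn needs ⟨t, ⟨e, e⟩⟩; neither fits.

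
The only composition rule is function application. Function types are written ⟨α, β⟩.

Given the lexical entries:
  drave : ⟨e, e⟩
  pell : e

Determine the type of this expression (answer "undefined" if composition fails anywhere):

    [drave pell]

e

At [drave pell], drave : ⟨e, e⟩ takes pell : e, giving e.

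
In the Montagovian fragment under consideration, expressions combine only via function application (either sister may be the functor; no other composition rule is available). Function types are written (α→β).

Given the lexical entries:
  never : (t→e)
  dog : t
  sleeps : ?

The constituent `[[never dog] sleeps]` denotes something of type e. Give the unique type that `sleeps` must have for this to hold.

(e→e)

[[never dog] sleeps] must have type e. The sister [never dog] has type e; that is not a function onto e, so sleeps must be the functor, of type (e→e).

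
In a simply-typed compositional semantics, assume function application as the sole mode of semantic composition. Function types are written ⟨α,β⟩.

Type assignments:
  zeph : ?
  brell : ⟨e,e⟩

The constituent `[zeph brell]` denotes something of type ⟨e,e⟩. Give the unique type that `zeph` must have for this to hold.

⟨⟨e,e⟩,⟨e,e⟩⟩

[zeph brell] is required to be ⟨e,e⟩. brell : ⟨e,e⟩ cannot yield ⟨e,e⟩ as functor, so zeph : ⟨⟨e,e⟩,⟨e,e⟩⟩.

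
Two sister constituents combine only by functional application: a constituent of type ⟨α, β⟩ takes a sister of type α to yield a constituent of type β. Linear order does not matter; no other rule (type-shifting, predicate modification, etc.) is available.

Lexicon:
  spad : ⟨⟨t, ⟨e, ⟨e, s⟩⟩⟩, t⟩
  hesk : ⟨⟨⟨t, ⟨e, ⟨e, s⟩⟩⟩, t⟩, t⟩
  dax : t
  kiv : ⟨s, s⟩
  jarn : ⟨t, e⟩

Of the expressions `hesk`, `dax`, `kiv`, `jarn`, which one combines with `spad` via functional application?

hesk — combines: hesk : ⟨⟨⟨t, ⟨e, ⟨e, s⟩⟩⟩, t⟩, t⟩ takes spad : ⟨⟨t, ⟨e, ⟨e, s⟩⟩⟩, t⟩ as argument, giving t.
dax : t — neither side's domain matches the other.
kiv : ⟨s, s⟩ — neither side's domain matches the other.
jarn : ⟨t, e⟩ — neither side's domain matches the other.

hesk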